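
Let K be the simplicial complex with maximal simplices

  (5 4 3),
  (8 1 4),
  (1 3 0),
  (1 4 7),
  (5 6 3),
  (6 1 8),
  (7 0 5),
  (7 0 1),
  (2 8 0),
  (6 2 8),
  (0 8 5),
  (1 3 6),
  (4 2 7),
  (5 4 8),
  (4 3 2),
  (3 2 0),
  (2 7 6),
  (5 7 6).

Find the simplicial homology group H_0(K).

K has 9 vertices, 27 edges, 18 triangles.
rank ∂_0 = 0, rank ∂_1 = 8 ⇒ b_0 = 9 − 0 − 8 = 1; all invariant factors of ∂_1 are 1 so no torsion. So H_0 = Z.

H_0 = Z.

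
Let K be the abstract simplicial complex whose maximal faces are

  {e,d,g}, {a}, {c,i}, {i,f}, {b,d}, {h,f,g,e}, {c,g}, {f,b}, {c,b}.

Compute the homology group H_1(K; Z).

H_1 ≅ Z^3.

Take the total order a < b < c < d < e < f < g < h < i on the vertex set. Then K (dimension 3) consists of the simplices:

  0-simplices (9): a, b, c, d, e, f, g, h, i
  1-simplices (14): bc, bd, bf, cg, ci, de, dg, ef, eg, eh, fg, fh, fi, gh
  2-simplices (5): deg, efg, efh, egh, fgh
  3-simplices (1): efgh

Hence C_0 ≅ Z^9, C_1 ≅ Z^14, C_2 ≅ Z^5, C_3 ≅ Z^1.

The boundary map ∂_1: C_1 → C_0 sends each edge [p,q] (with p < q) to q − p.
The resulting 9×14 matrix has rank 7, and its Smith normal form has invariant factors (1,1,1,1,1,1,1).

The boundary map ∂_2: C_2 → C_1 acts by ∂[p,q,r] = [q,r] − [p,r] + [p,q]. For instance
  ∂egh = gh − eh + eg,
  ∂fgh = gh − fh + fg.
As a 14×5 matrix over Z this has rank 4, with invariant factors (1,1,1,1).

Boundary ∂_3: C_3 → C_2 sends each 3-simplex σ to the alternating sum Σ_i (−1)^i (σ with its i-th vertex removed). For instance
  ∂efgh = fgh − egh + efh − efg.
As a 5×1 matrix over Z this has rank 1, with invariant factors (1).

Reading off H_k = ker ∂_k / im ∂_{k+1}:

  H_1: rank ker ∂_1 − rank ∂_2 = (14 − 7) − 4 = 3, and the invariant factors of ∂_2 are all 1, so H_1 ≅ Z^3.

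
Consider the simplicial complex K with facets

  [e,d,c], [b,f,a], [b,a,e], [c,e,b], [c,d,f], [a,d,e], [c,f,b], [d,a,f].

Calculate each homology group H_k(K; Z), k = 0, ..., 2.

H_0 ≅ Z,  H_1 = 0,  H_2 ≅ Z.

Order the vertices as a < b < c < d < e < f. Listing each simplex with vertices in this order, K has dimension 2 with simplices:

  0-simplices (6): a, b, c, d, e, f
  1-simplices (12): ab, ad, ae, af, bc, be, bf, cd, ce, cf, de, df
  2-simplices (8): abe, abf, ade, adf, bce, bcf, cde, cdf

Hence C_0 ≅ Z^6, C_1 ≅ Z^12, C_2 ≅ Z^8.

∂_1: C_1 → C_0 sends each edge [p,q] (with p < q) to q − p.
The 6×12 boundary matrix has rank 5 and Smith normal form diag(1,1,1,1,1).

The boundary map ∂_2: C_2 → C_1 maps a triangle to the signed sum of its edges. For instance
  ∂ade = de − ae + ad,
  ∂abe = be − ae + ab.
This gives a 12×8 integer matrix of rank 7; reducing to Smith normal form yields diagonal entries (1,1,1,1,1,1,1).

Now H_k = ker ∂_k / im ∂_{k+1}, so:

  H_0: rank C_0 − rank ∂_1 = 6 − 5 = 1, and the invariant factors of ∂_1 are all 1, so H_0 ≅ Z.
  H_1: rank ker ∂_1 − rank ∂_2 = (12 − 5) − 7 = 0, and the invariant factors of ∂_2 are all 1, so H_1 ≅ 0.
  H_2: rank ker ∂_2 − rank ∂_3 = (8 − 7) − 0 = 1, and there is no ∂_3, so H_2 ≅ Z.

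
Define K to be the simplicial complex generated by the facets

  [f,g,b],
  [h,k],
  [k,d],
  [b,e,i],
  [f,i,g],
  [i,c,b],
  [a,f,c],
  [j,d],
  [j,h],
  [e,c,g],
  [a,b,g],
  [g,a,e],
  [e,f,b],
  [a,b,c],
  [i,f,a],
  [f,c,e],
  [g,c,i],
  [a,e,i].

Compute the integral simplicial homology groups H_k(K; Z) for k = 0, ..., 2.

H_0 ≅ Z^2,  H_1 ≅ Z^3,  H_2 ≅ Z.

Take the total order a < b < c < d < e < f < g < h < i < j < k on the vertex set. Then K (dimension 2) consists of the simplices:

  0-simplices (11): a, b, c, d, e, f, g, h, i, j, k
  1-simplices (25): ab, ac, ae, af, ag, ai, bc, be, bf, bg, bi, ce, cf, cg, ci, dj, dk, ef, eg, ei, fg, fi, gi, hj, hk
  2-simplices (14): abc, abg, acf, aeg, aei, afi, bci, bef, bei, bfg, cef, ceg, cgi, fgi

so the chain groups are C_0 ≅ Z^11, C_1 ≅ Z^25, C_2 ≅ Z^14.

Boundary ∂_1: C_1 → C_0 sends each edge [p,q] (with p < q) to q − p.
As a 11×25 matrix over Z this has rank 9, with invariant factors (1,1,1,1,1,1,1,1,1).

Boundary ∂_2: C_2 → C_1 acts by ∂[p,q,r] = [q,r] − [p,r] + [p,q]. For instance
  ∂cgi = gi − ci + cg,
  ∂acf = cf − af + ac.
The 25×14 boundary matrix has rank 13 and Smith normal form diag(1,1,1,1,1,1,1,1,1,1,1,1,1).

Now H_k = ker ∂_k / im ∂_{k+1}, so:

  H_0: rank C_0 − rank ∂_1 = 11 − 9 = 2, and the invariant factors of ∂_1 are all 1, so H_0 = Z^2.
  H_1: rank ker ∂_1 − rank ∂_2 = (25 − 9) − 13 = 3, and the invariant factors of ∂_2 are all 1, so H_1 = Z^3.
  H_2: rank ker ∂_2 − rank ∂_3 = (14 − 13) − 0 = 1, and there is no ∂_3, so H_2 = Z.

As a check, the Euler characteristic is 11 − 25 + 14 = 0, which agrees with 2 − 3 + 1 = 0.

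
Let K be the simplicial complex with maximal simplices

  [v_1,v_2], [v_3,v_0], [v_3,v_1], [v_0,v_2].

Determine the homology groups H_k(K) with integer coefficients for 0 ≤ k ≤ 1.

H_0 = Z,  H_1 = Z.

K has 4 vertices, 4 edges.
rank ∂_0 = 0, rank ∂_1 = 3 ⇒ b_0 = 4 − 0 − 3 = 1; all invariant factors of ∂_1 are 1 so no torsion. So H_0 = Z.
rank ∂_1 = 3, rank ∂_2 = 0 ⇒ b_1 = 4 − 3 − 0 = 1. So H_1 = Z.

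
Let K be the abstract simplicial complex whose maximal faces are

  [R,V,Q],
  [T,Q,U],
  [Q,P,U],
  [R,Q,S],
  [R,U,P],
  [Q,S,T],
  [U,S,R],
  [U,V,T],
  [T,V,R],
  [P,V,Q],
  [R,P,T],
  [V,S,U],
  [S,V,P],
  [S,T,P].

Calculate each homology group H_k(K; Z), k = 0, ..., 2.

We work with the vertex ordering P < Q < R < S < T < U < V. The simplices of K, each written with vertices in increasing order, are:

  0-simplices (7): P, Q, R, S, T, U, V
  1-simplices (21): PQ, PR, PS, PT, PU, PV, QR, QS, QT, QU, QV, RS, RT, RU, RV, ST, SU, SV, TU, TV, UV
  2-simplices (14): PQU, PQV, PRT, PRU, PST, PSV, QRS, QRV, QST, QTU, RSU, RTV, SUV, TUV

Hence C_0 ≅ Z^7, C_1 ≅ Z^21, C_2 ≅ Z^14.

The boundary map ∂_1: C_1 → C_0 sends each edge [p,q] (with p < q) to q − p.
This gives a 7×21 integer matrix of rank 6; reducing to Smith normal form yields diagonal entries (1,1,1,1,1,1).

The boundary map ∂_2: C_2 → C_1 maps a triangle to the signed sum of its edges. For instance
  ∂PQU = QU − PU + PQ,
  ∂QRV = RV − QV + QR.
As a 21×14 matrix over Z this has rank 13, with invariant factors (1,1,1,1,1,1,1,1,1,1,1,1,1).

From H_k ≅ ker(∂_k) / im(∂_{k+1}) we obtain:

  H_0: rank C_0 − rank ∂_1 = 7 − 6 = 1, and the invariant factors of ∂_1 are all 1, so H_0 ≅ Z.
  H_1: rank ker ∂_1 − rank ∂_2 = (21 − 6) − 13 = 2, and the invariant factors of ∂_2 are all 1, so H_1 ≅ Z^2.
  H_2: rank ker ∂_2 − rank ∂_3 = (14 − 13) − 0 = 1, and there is no ∂_3, so H_2 ≅ Z.

As a check, the Euler characteristic is 7 − 21 + 14 = 0, which agrees with 1 − 2 + 1 = 0.
(K is a triangulation of the torus T^2.)

H_0 = Z,  H_1 = Z^2,  H_2 = Z.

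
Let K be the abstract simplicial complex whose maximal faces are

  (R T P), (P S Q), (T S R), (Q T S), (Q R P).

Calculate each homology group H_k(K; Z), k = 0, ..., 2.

K has 5 vertices, 10 edges, 5 triangles.
rank ∂_0 = 0, rank ∂_1 = 4 ⇒ b_0 = 5 − 0 − 4 = 1; all invariant factors of ∂_1 are 1 so no torsion. So H_0 ≅ Z.
rank ∂_1 = 4, rank ∂_2 = 5 ⇒ b_1 = 10 − 4 − 5 = 1; all invariant factors of ∂_2 are 1 so no torsion. So H_1 ≅ Z.
rank ∂_2 = 5, rank ∂_3 = 0 ⇒ b_2 = 5 − 5 − 0 = 0. So H_2 ≅ 0.

H_0 = Z,  H_1 = Z,  H_2 = 0.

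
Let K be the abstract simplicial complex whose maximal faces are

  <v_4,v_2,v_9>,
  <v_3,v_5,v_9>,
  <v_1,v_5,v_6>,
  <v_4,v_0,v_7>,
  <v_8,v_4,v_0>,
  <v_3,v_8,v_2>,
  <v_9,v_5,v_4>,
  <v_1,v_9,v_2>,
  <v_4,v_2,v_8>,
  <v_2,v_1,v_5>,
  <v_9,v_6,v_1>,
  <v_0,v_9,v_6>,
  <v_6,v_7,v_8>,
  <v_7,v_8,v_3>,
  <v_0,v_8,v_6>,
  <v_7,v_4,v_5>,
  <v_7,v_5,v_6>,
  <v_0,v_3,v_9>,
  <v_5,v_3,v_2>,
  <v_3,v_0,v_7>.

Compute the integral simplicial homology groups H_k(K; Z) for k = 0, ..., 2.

H_0 = Z,  H_1 = Z × Z/2,  H_2 = 0.

We work with the vertex ordering v_0 < v_1 < v_2 < v_3 < v_4 < v_5 < v_6 < v_7 < v_8 < v_9. The simplices of K, each written with vertices in increasing order, are:

  0-simplices (10): [v_0], [v_1], [v_2], [v_3], [v_4], [v_5], [v_6], [v_7], [v_8], [v_9]
  1-simplices (30): (30 of them)
  2-simplices (20): (20 of them)

giving chain groups C_0 ≅ Z^10, C_1 ≅ Z^30, C_2 ≅ Z^20.

∂_1: C_1 → C_0 maps an edge to its endpoints' difference, ∂[p,q] = q − p.
The 10×30 boundary matrix has rank 9 and Smith normal form diag(1,1,1,1,1,1,1,1,1).

∂_2: C_2 → C_1 sends each 2-simplex [p,q,r] to [q,r] − [p,r] + [p,q]. For instance
  ∂[v_4,v_5,v_9] = [v_5,v_9] − [v_4,v_9] + [v_4,v_5],
  ∂[v_0,v_3,v_7] = [v_3,v_7] − [v_0,v_7] + [v_0,v_3].
The 30×20 boundary matrix has rank 20 and Smith normal form diag(1,1,1,1,1,1,1,1,1,1,1,1,1,1,1,1,1,1,1,2).

Computing H_k = (kernel of ∂_k) / (image of ∂_{k+1}):

  H_0: rank C_0 − rank ∂_1 = 10 − 9 = 1, and the invariant factors of ∂_1 are all 1, so H_0 ≅ Z.
  H_1: rank ker ∂_1 − rank ∂_2 = (30 − 9) − 20 = 1, and ∂_2 has invariant factor 2 > 1, so H_1 ≅ Z × Z/2.
  H_2: rank ker ∂_2 − rank ∂_3 = (20 − 20) − 0 = 0, and there is no ∂_3, so H_2 ≅ 0.

As a check, the Euler characteristic is 10 − 30 + 20 = 0, which agrees with 1 − 1 + 0 = 0.
(K is a triangulation of the Klein bottle.)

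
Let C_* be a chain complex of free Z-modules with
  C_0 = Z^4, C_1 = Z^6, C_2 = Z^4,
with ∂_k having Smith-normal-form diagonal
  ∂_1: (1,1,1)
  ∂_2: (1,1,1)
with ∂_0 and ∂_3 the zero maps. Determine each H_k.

H_0: b_0 = 4 − 0 − 3 = 1; torsion from ∂_1 factors > 1: none. So H_0 ≅ Z.
H_1: b_1 = 6 − 3 − 3 = 0; torsion from ∂_2 factors > 1: none. So H_1 ≅ 0.
H_2: b_2 = 4 − 3 − 0 = 1; torsion from ∂_3 factors > 1: none. So H_2 ≅ Z.

H_0 ≅ Z,  H_1 = 0,  H_2 ≅ Z.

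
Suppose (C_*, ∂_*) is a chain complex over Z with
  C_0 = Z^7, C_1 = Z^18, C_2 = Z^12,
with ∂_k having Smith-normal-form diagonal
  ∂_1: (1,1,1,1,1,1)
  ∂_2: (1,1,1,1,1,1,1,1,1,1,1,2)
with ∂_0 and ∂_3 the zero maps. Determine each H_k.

H_0 ≅ Z,  H_1 ≅ Z_2,  H_2 = 0.

H_0: b_0 = 7 − 0 − 6 = 1; torsion from ∂_1 factors > 1: none. So H_0 ≅ Z.
H_1: b_1 = 18 − 6 − 12 = 0; torsion from ∂_2 factors > 1: [2]. So H_1 ≅ Z_2.
H_2: b_2 = 12 − 12 − 0 = 0; torsion from ∂_3 factors > 1: none. So H_2 ≅ 0.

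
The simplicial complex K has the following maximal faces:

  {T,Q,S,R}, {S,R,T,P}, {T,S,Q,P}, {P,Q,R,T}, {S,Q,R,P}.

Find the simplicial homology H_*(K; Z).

H_0 = Z,  H_1 = 0,  H_2 = 0,  H_3 = Z.

We work with the vertex ordering P < Q < R < S < T. The simplices of K, each written with vertices in increasing order, are:

  0-simplices (5): P, Q, R, S, T
  1-simplices (10): PQ, PR, PS, PT, QR, QS, QT, RS, RT, ST
  2-simplices (10): PQR, PQS, PQT, PRS, PRT, PST, QRS, QRT, QST, RST
  3-simplices (5): PQRS, PQRT, PQST, PRST, QRST

giving chain groups C_0 ≅ Z^5, C_1 ≅ Z^10, C_2 ≅ Z^10, C_3 ≅ Z^5.

The boundary map ∂_1: C_1 → C_0 sends each edge [p,q] (with p < q) to q − p. For instance
  ∂ST = T − S.
This gives a 5×10 integer matrix of rank 4; reducing to Smith normal form yields diagonal entries (1,1,1,1).

Boundary ∂_2: C_2 → C_1 sends each 2-simplex [p,q,r] to [q,r] − [p,r] + [p,q]. For instance
  ∂QRT = RT − QT + QR,
  ∂QST = ST − QT + QS.
As a 10×10 matrix over Z this has rank 6, with invariant factors (1,1,1,1,1,1).

Boundary ∂_3: C_3 → C_2 sends each 3-simplex σ to the alternating sum Σ_i (−1)^i (σ with its i-th vertex removed). For instance
  ∂QRST = RST − QST + QRT − QRS,
  ∂PRST = RST − PST + PRT − PRS.
The 10×5 boundary matrix has rank 4 and Smith normal form diag(1,1,1,1).

Now H_k = ker ∂_k / im ∂_{k+1}, so:

  H_0: rank C_0 − rank ∂_1 = 5 − 4 = 1, and the invariant factors of ∂_1 are all 1, so H_0 ≅ Z.
  H_1: rank ker ∂_1 − rank ∂_2 = (10 − 4) − 6 = 0, and the invariant factors of ∂_2 are all 1, so H_1 ≅ 0.
  H_2: rank ker ∂_2 − rank ∂_3 = (10 − 6) − 4 = 0, and the invariant factors of ∂_3 are all 1, so H_2 ≅ 0.
  H_3: rank ker ∂_3 − rank ∂_4 = (5 − 4) − 0 = 1, and there is no ∂_4, so H_3 ≅ Z.

(K is a triangulation of the 3-sphere S^3.)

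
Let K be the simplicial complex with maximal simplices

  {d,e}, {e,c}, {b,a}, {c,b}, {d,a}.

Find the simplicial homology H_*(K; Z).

Take the total order a < b < c < d < e on the vertex set. Then K (dimension 1) consists of the simplices:

  0-simplices (5): a, b, c, d, e
  1-simplices (5): ab, ad, bc, ce, de

so the chain groups are C_0 ≅ Z^5, C_1 ≅ Z^5.

∂_1: C_1 → C_0 sends each edge [p,q] (with p < q) to q − p.
The 5×5 boundary matrix has rank 4 and Smith normal form diag(1,1,1,1).

From H_k ≅ ker(∂_k) / im(∂_{k+1}) we obtain:

  H_0: rank C_0 − rank ∂_1 = 5 − 4 = 1, and the invariant factors of ∂_1 are all 1, so H_0 ≅ Z.
  H_1: rank ker ∂_1 − rank ∂_2 = (5 − 4) − 0 = 1, and there is no ∂_2, so H_1 ≅ Z.

As a check, the Euler characteristic is 5 − 5 = 0, which agrees with 1 − 1 = 0.

H_0 = Z,  H_1 = Z.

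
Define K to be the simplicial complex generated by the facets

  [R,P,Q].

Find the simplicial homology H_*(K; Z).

H_0 ≅ Z,  H_1 = 0,  H_2 = 0.

We work with the vertex ordering P < Q < R. The simplices of K, each written with vertices in increasing order, are:

  0-simplices (3): P, Q, R
  1-simplices (3): PQ, PR, QR
  2-simplices (1): PQR

so the chain groups are C_0 ≅ Z^3, C_1 ≅ Z^3, C_2 ≅ Z^1.

Boundary ∂_1: C_1 → C_0 sends each edge [p,q] (with p < q) to q − p. For instance
  ∂QR = R − Q.
The resulting 3×3 matrix has rank 2, and its Smith normal form has invariant factors (1,1).

The boundary map ∂_2: C_2 → C_1 acts by ∂[p,q,r] = [q,r] − [p,r] + [p,q]. For instance
  ∂PQR = QR − PR + PQ.
The 3×1 boundary matrix has rank 1 and Smith normal form diag(1).

Reading off H_k = ker ∂_k / im ∂_{k+1}:

  H_0: rank C_0 − rank ∂_1 = 3 − 2 = 1, and the invariant factors of ∂_1 are all 1, so H_0 ≅ Z.
  H_1: rank ker ∂_1 − rank ∂_2 = (3 − 2) − 1 = 0, and the invariant factors of ∂_2 are all 1, so H_1 ≅ 0.
  H_2: rank ker ∂_2 − rank ∂_3 = (1 − 1) − 0 = 0, and there is no ∂_3, so H_2 ≅ 0.

As a check, the Euler characteristic is 3 − 3 + 1 = 1, which agrees with 1 − 0 + 0 = 1.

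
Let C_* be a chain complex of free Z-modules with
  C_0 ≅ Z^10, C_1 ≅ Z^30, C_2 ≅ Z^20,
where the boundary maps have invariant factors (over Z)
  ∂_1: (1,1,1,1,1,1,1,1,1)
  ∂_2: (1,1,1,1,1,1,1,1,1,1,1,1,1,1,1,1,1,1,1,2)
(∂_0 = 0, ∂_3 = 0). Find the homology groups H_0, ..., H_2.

H_0: b_0 = 10 − 0 − 9 = 1; torsion from ∂_1 factors > 1: none. So H_0 = Z.
H_1: b_1 = 30 − 9 − 20 = 1; torsion from ∂_2 factors > 1: [2]. So H_1 = Z × Z/2.
H_2: b_2 = 20 − 20 − 0 = 0; torsion from ∂_3 factors > 1: none. So H_2 = 0.

H_0 = Z,  H_1 = Z × Z/2,  H_2 = 0.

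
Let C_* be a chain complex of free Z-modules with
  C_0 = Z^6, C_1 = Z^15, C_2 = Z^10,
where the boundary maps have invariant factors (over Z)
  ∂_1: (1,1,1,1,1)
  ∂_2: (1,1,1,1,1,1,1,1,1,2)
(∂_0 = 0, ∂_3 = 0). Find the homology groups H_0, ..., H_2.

H_0 = Z,  H_1 = Z/2Z,  H_2 = 0.

H_0: b_0 = 6 − 0 − 5 = 1; torsion from ∂_1 factors > 1: none. So H_0 = Z.
H_1: b_1 = 15 − 5 − 10 = 0; torsion from ∂_2 factors > 1: [2]. So H_1 = Z/2Z.
H_2: b_2 = 10 − 10 − 0 = 0; torsion from ∂_3 factors > 1: none. So H_2 = 0.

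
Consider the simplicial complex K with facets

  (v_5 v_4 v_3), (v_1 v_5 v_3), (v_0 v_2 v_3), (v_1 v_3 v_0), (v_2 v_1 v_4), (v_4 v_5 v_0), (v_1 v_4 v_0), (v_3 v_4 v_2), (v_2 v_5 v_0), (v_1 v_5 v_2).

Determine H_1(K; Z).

Fix the vertex order v_0 < v_1 < v_2 < v_3 < v_4 < v_5 and write every simplex with vertices in increasing order. Then dim K = 2 and the simplices of K are:

  0-simplices (6): [v_0], [v_1], [v_2], [v_3], [v_4], [v_5]
  1-simplices (15): (15 of them)
  2-simplices (10): [v_0,v_1,v_3], [v_0,v_1,v_4], [v_0,v_2,v_3], [v_0,v_2,v_5], [v_0,v_4,v_5], [v_1,v_2,v_4], [v_1,v_2,v_5], [v_1,v_3,v_5], [v_2,v_3,v_4], [v_3,v_4,v_5]

so the chain groups are C_0 ≅ Z^6, C_1 ≅ Z^15, C_2 ≅ Z^10.

Boundary ∂_1: C_1 → C_0 is given by ∂[p,q] = [q] − [p].
The resulting 6×15 matrix has rank 5, and its Smith normal form has invariant factors (1,1,1,1,1).

The boundary map ∂_2: C_2 → C_1 acts by ∂[p,q,r] = [q,r] − [p,r] + [p,q]. For instance
  ∂[v_1,v_2,v_4] = [v_2,v_4] − [v_1,v_4] + [v_1,v_2],
  ∂[v_0,v_2,v_3] = [v_2,v_3] − [v_0,v_3] + [v_0,v_2].
This gives a 15×10 integer matrix of rank 10; reducing to Smith normal form yields diagonal entries (1,1,1,1,1,1,1,1,1,2).

Reading off H_k = ker ∂_k / im ∂_{k+1}:

  H_1: rank ker ∂_1 − rank ∂_2 = (15 − 5) − 10 = 0, and ∂_2 has invariant factor 2 > 1, so H_1 ≅ Z/2.

(K is a triangulation of the real projective plane RP^2.)

H_1 = Z/2.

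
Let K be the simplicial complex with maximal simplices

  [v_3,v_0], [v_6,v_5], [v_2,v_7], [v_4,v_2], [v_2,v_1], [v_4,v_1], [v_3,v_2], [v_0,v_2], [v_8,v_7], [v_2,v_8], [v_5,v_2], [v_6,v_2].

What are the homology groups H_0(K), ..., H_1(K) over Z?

Order the vertices as v_0 < v_1 < v_2 < v_3 < v_4 < v_5 < v_6 < v_7 < v_8. Listing each simplex with vertices in this order, K has dimension 1 with simplices:

  0-simplices (9): [v_0], [v_1], [v_2], [v_3], [v_4], [v_5], [v_6], [v_7], [v_8]
  1-simplices (12): [v_0,v_2], [v_0,v_3], [v_1,v_2], [v_1,v_4], [v_2,v_3], [v_2,v_4], [v_2,v_5], [v_2,v_6], [v_2,v_7], [v_2,v_8], [v_5,v_6], [v_7,v_8]

Hence C_0 ≅ Z^9, C_1 ≅ Z^12.

∂_1: C_1 → C_0 sends each edge [p,q] (with p < q) to q − p.
As a 9×12 matrix over Z this has rank 8, with invariant factors (1,1,1,1,1,1,1,1).

Reading off H_k = ker ∂_k / im ∂_{k+1}:

  H_0: rank C_0 − rank ∂_1 = 9 − 8 = 1, and the invariant factors of ∂_1 are all 1, so H_0 ≅ Z.
  H_1: rank ker ∂_1 − rank ∂_2 = (12 − 8) − 0 = 4, and there is no ∂_2, so H_1 ≅ Z^4.

As a check, the Euler characteristic is 9 − 12 = -3, which agrees with 1 − 4 = -3.

H_0 ≅ Z,  H_1 ≅ Z^4.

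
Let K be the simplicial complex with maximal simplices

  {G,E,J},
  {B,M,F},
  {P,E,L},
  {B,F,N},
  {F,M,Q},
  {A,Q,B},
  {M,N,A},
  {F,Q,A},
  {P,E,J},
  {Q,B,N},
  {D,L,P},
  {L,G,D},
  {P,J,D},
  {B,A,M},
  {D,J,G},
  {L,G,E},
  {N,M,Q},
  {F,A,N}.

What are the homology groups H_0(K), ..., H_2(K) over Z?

Take the total order A < B < D < E < F < G < J < L < M < N < P < Q on the vertex set. Then K (dimension 2) consists of the simplices:

  0-simplices (12): A, B, D, E, F, G, J, L, M, N, P, Q
  1-simplices (27): AB, AF, AM, AN, AQ, BF, BM, BN, BQ, DG, DJ, DL, DP, EG, EJ, EL, EP, FM, FN, FQ, GJ, GL, JP, LP, MN, MQ, NQ
  2-simplices (18): ABM, ABQ, AFN, AFQ, AMN, BFM, BFN, BNQ, DGJ, DGL, DJP, DLP, EGJ, EGL, EJP, ELP, FMQ, MNQ

giving chain groups C_0 ≅ Z^12, C_1 ≅ Z^27, C_2 ≅ Z^18.

The boundary map ∂_1: C_1 → C_0 maps an edge to its endpoints' difference, ∂[p,q] = q − p.
This gives a 12×27 integer matrix of rank 10; reducing to Smith normal form yields diagonal entries (1,1,1,1,1,1,1,1,1,1).

∂_2: C_2 → C_1 acts by ∂[p,q,r] = [q,r] − [p,r] + [p,q]. For instance
  ∂ABQ = BQ − AQ + AB,
  ∂EGJ = GJ − EJ + EG.
The resulting 27×18 matrix has rank 17, and its Smith normal form has invariant factors (1,1,1,1,1,1,1,1,1,1,1,1,1,1,1,1,2).

Now H_k = ker ∂_k / im ∂_{k+1}, so:

  H_0: rank C_0 − rank ∂_1 = 12 − 10 = 2, and the invariant factors of ∂_1 are all 1, so H_0 ≅ Z^2.
  H_1: rank ker ∂_1 − rank ∂_2 = (27 − 10) − 17 = 0, and ∂_2 has invariant factor 2 > 1, so H_1 ≅ Z/2.
  H_2: rank ker ∂_2 − rank ∂_3 = (18 − 17) − 0 = 1, and there is no ∂_3, so H_2 ≅ Z.

As a check, the Euler characteristic is 12 − 27 + 18 = 3, which agrees with 2 − 0 + 1 = 3.
(K is a triangulation of the disjoint union of the 2-sphere S^2 and the real projective plane RP^2.)

H_0 = Z^2,  H_1 = Z/2,  H_2 = Z.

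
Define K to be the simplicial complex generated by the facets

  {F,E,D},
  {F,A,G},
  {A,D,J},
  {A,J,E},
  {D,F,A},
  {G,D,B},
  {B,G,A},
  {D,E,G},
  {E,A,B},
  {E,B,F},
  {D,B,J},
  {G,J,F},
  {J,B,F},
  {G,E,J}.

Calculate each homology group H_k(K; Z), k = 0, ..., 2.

K has 7 vertices, 21 edges, 14 triangles.
rank ∂_0 = 0, rank ∂_1 = 6 ⇒ b_0 = 7 − 0 − 6 = 1; all invariant factors of ∂_1 are 1 so no torsion. So H_0 = Z.
rank ∂_1 = 6, rank ∂_2 = 13 ⇒ b_1 = 21 − 6 − 13 = 2; all invariant factors of ∂_2 are 1 so no torsion. So H_1 = Z^2.
rank ∂_2 = 13, rank ∂_3 = 0 ⇒ b_2 = 14 − 13 − 0 = 1. So H_2 = Z.

H_0 ≅ Z,  H_1 ≅ Z^2,  H_2 ≅ Z.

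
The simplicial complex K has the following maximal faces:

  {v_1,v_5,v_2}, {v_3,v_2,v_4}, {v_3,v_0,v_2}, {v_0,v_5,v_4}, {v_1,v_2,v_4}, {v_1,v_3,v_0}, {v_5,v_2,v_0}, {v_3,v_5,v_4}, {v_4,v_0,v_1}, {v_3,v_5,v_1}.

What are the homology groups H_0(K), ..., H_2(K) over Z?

H_0 ≅ Z,  H_1 ≅ Z/2Z,  H_2 = 0.

K has 6 vertices, 15 edges, 10 triangles.
rank ∂_0 = 0, rank ∂_1 = 5 ⇒ b_0 = 6 − 0 − 5 = 1; all invariant factors of ∂_1 are 1 so no torsion. So H_0 = Z.
rank ∂_1 = 5, rank ∂_2 = 10 ⇒ b_1 = 15 − 5 − 10 = 0; ∂_2 has invariant factor(s) [2] giving torsion. So H_1 = Z/2Z.
rank ∂_2 = 10, rank ∂_3 = 0 ⇒ b_2 = 10 − 10 − 0 = 0. So H_2 = 0.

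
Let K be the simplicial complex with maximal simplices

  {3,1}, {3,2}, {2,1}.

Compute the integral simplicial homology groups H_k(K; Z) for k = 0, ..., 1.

H_0 ≅ Z,  H_1 ≅ Z.

Order the vertices as 1 < 2 < 3. Listing each simplex with vertices in this order, K has dimension 1 with simplices:

  0-simplices (3): [1], [2], [3]
  1-simplices (3): [1,2], [1,3], [2,3]

giving chain groups C_0 ≅ Z^3, C_1 ≅ Z^3.

The boundary map ∂_1: C_1 → C_0 maps an edge to its endpoints' difference, ∂[p,q] = q − p.
As a 3×3 matrix over Z this has rank 2, with invariant factors (1,1).

From H_k ≅ ker(∂_k) / im(∂_{k+1}) we obtain:

  H_0: rank C_0 − rank ∂_1 = 3 − 2 = 1, and the invariant factors of ∂_1 are all 1, so H_0 ≅ Z.
  H_1: rank ker ∂_1 − rank ∂_2 = (3 − 2) − 0 = 1, and there is no ∂_2, so H_1 ≅ Z.

As a check, the Euler characteristic is 3 − 3 = 0, which agrees with 1 − 1 = 0.
(K is a triangulation of the circle S^1.)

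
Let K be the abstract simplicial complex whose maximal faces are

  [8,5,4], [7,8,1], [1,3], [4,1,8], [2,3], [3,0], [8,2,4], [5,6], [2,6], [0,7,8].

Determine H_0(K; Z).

H_0 = Z.

K has 9 vertices, 16 edges, 5 triangles.
rank ∂_0 = 0, rank ∂_1 = 8 ⇒ b_0 = 9 − 0 − 8 = 1; all invariant factors of ∂_1 are 1 so no torsion. So H_0 = Z.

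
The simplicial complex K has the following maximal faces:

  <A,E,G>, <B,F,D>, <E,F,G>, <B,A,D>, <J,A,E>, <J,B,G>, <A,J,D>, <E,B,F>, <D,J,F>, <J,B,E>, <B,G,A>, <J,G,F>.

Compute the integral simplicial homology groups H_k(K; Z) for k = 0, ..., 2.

H_0 ≅ Z,  H_1 ≅ Z/2,  H_2 = 0.

Take the total order A < B < D < E < F < G < J on the vertex set. Then K (dimension 2) consists of the simplices:

  0-simplices (7): A, B, D, E, F, G, J
  1-simplices (18): AB, AD, AE, AG, AJ, BD, BE, BF, BG, BJ, DF, DJ, EF, EG, EJ, FG, FJ, GJ
  2-simplices (12): ABD, ABG, ADJ, AEG, AEJ, BDF, BEF, BEJ, BGJ, DFJ, EFG, FGJ

so the chain groups are C_0 ≅ Z^7, C_1 ≅ Z^18, C_2 ≅ Z^12.

The boundary map ∂_1: C_1 → C_0 is given by ∂[p,q] = [q] − [p].
The resulting 7×18 matrix has rank 6, and its Smith normal form has invariant factors (1,1,1,1,1,1).

∂_2: C_2 → C_1 acts by ∂[p,q,r] = [q,r] − [p,r] + [p,q]. For instance
  ∂BGJ = GJ − BJ + BG,
  ∂ADJ = DJ − AJ + AD.
The resulting 18×12 matrix has rank 12, and its Smith normal form has invariant factors (1,1,1,1,1,1,1,1,1,1,1,2).

From H_k ≅ ker(∂_k) / im(∂_{k+1}) we obtain:

  H_0: rank C_0 − rank ∂_1 = 7 − 6 = 1, and the invariant factors of ∂_1 are all 1, so H_0 ≅ Z.
  H_1: rank ker ∂_1 − rank ∂_2 = (18 − 6) − 12 = 0, and ∂_2 has invariant factor 2 > 1, so H_1 ≅ Z/2.
  H_2: rank ker ∂_2 − rank ∂_3 = (12 − 12) − 0 = 0, and there is no ∂_3, so H_2 ≅ 0.

As a check, the Euler characteristic is 7 − 18 + 12 = 1, which agrees with 1 − 0 + 0 = 1.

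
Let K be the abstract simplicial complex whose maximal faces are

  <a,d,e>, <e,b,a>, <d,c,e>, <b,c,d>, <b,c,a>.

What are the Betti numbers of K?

Fix the vertex order a < b < c < d < e and write every simplex with vertices in increasing order. Then dim K = 2 and the simplices of K are:

  0-simplices (5): a, b, c, d, e
  1-simplices (10): ab, ac, ad, ae, bc, bd, be, cd, ce, de
  2-simplices (5): abc, abe, ade, bcd, cde

giving chain groups C_0 ≅ Z^5, C_1 ≅ Z^10, C_2 ≅ Z^5.

The boundary map ∂_1: C_1 → C_0 is given by ∂[p,q] = [q] − [p].
The resulting 5×10 matrix has rank 4, and its Smith normal form has invariant factors (1,1,1,1).

Boundary ∂_2: C_2 → C_1 acts by ∂[p,q,r] = [q,r] − [p,r] + [p,q]. For instance
  ∂cde = de − ce + cd,
  ∂abc = bc − ac + ab.
As a 10×5 matrix over Z this has rank 5, with invariant factors (1,1,1,1,1).

Now H_k = ker ∂_k / im ∂_{k+1}, so:

  H_0: rank C_0 − rank ∂_1 = 5 − 4 = 1, and the invariant factors of ∂_1 are all 1, so H_0 = Z.
  H_1: rank ker ∂_1 − rank ∂_2 = (10 − 4) − 5 = 1, and the invariant factors of ∂_2 are all 1, so H_1 = Z.
  H_2: rank ker ∂_2 − rank ∂_3 = (5 − 5) − 0 = 0, and there is no ∂_3, so H_2 = 0.

As a check, the Euler characteristic is 5 − 10 + 5 = 0, which agrees with 1 − 1 + 0 = 0.

Hence the Betti numbers are b_0 = 1, b_1 = 1, b_2 = 0.

b_0 = 1, b_1 = 1, b_2 = 0.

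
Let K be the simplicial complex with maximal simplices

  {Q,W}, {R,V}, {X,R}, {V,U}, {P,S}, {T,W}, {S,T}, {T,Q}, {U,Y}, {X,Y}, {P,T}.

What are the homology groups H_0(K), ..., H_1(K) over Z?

H_0 ≅ Z^2,  H_1 ≅ Z^3.

Take the total order P < Q < R < S < T < U < V < W < X < Y on the vertex set. Then K (dimension 1) consists of the simplices:

  0-simplices (10): P, Q, R, S, T, U, V, W, X, Y
  1-simplices (11): PS, PT, QT, QW, RV, RX, ST, TW, UV, UY, XY

giving chain groups C_0 ≅ Z^10, C_1 ≅ Z^11.

The boundary map ∂_1: C_1 → C_0 sends each edge [p,q] (with p < q) to q − p.
The resulting 10×11 matrix has rank 8, and its Smith normal form has invariant factors (1,1,1,1,1,1,1,1).

Reading off H_k = ker ∂_k / im ∂_{k+1}:

  H_0: rank C_0 − rank ∂_1 = 10 − 8 = 2, and the invariant factors of ∂_1 are all 1, so H_0 ≅ Z^2.
  H_1: rank ker ∂_1 − rank ∂_2 = (11 − 8) − 0 = 3, and there is no ∂_2, so H_1 ≅ Z^3.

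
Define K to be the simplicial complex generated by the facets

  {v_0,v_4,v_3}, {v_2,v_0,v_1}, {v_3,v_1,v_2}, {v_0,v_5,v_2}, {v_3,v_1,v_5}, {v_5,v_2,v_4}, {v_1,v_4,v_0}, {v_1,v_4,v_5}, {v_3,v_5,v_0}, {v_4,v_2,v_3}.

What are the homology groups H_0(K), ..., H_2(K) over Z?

Order the vertices as v_0 < v_1 < v_2 < v_3 < v_4 < v_5. Listing each simplex with vertices in this order, K has dimension 2 with simplices:

  0-simplices (6): [v_0], [v_1], [v_2], [v_3], [v_4], [v_5]
  1-simplices (15): (15 of them)
  2-simplices (10): [v_0,v_1,v_2], [v_0,v_1,v_4], [v_0,v_2,v_5], [v_0,v_3,v_4], [v_0,v_3,v_5], [v_1,v_2,v_3], [v_1,v_3,v_5], [v_1,v_4,v_5], [v_2,v_3,v_4], [v_2,v_4,v_5]

giving chain groups C_0 ≅ Z^6, C_1 ≅ Z^15, C_2 ≅ Z^10.

∂_1: C_1 → C_0 maps an edge to its endpoints' difference, ∂[p,q] = q − p.
The 6×15 boundary matrix has rank 5 and Smith normal form diag(1,1,1,1,1).

∂_2: C_2 → C_1 maps a triangle to the signed sum of its edges. For instance
  ∂[v_0,v_1,v_4] = [v_1,v_4] − [v_0,v_4] + [v_0,v_1],
  ∂[v_1,v_4,v_5] = [v_4,v_5] − [v_1,v_5] + [v_1,v_4].
As a 15×10 matrix over Z this has rank 10, with invariant factors (1,1,1,1,1,1,1,1,1,2).

Reading off H_k = ker ∂_k / im ∂_{k+1}:

  H_0: rank C_0 − rank ∂_1 = 6 − 5 = 1, and the invariant factors of ∂_1 are all 1, so H_0 ≅ Z.
  H_1: rank ker ∂_1 − rank ∂_2 = (15 − 5) − 10 = 0, and ∂_2 has invariant factor 2 > 1, so H_1 ≅ Z/2.
  H_2: rank ker ∂_2 − rank ∂_3 = (10 − 10) − 0 = 0, and there is no ∂_3, so H_2 ≅ 0.

As a check, the Euler characteristic is 6 − 15 + 10 = 1, which agrees with 1 − 0 + 0 = 1.

H_0 = Z,  H_1 = Z/2,  H_2 = 0.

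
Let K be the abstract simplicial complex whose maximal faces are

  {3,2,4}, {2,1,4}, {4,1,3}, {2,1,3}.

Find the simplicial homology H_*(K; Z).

Fix the vertex order 1 < 2 < 3 < 4 and write every simplex with vertices in increasing order. Then dim K = 2 and the simplices of K are:

  0-simplices (4): [1], [2], [3], [4]
  1-simplices (6): [1,2], [1,3], [1,4], [2,3], [2,4], [3,4]
  2-simplices (4): [1,2,3], [1,2,4], [1,3,4], [2,3,4]

giving chain groups C_0 ≅ Z^4, C_1 ≅ Z^6, C_2 ≅ Z^4.

The boundary map ∂_1: C_1 → C_0 maps an edge to its endpoints' difference, ∂[p,q] = q − p.
The resulting 4×6 matrix has rank 3, and its Smith normal form has invariant factors (1,1,1).

∂_2: C_2 → C_1 sends each 2-simplex [p,q,r] to [q,r] − [p,r] + [p,q]. For instance
  ∂[1,2,3] = [2,3] − [1,3] + [1,2],
  ∂[1,2,4] = [2,4] − [1,4] + [1,2].
As a 6×4 matrix over Z this has rank 3, with invariant factors (1,1,1).

Now H_k = ker ∂_k / im ∂_{k+1}, so:

  H_0: rank C_0 − rank ∂_1 = 4 − 3 = 1, and the invariant factors of ∂_1 are all 1, so H_0 = Z.
  H_1: rank ker ∂_1 − rank ∂_2 = (6 − 3) − 3 = 0, and the invariant factors of ∂_2 are all 1, so H_1 = 0.
  H_2: rank ker ∂_2 − rank ∂_3 = (4 − 3) − 0 = 1, and there is no ∂_3, so H_2 = Z.

As a check, the Euler characteristic is 4 − 6 + 4 = 2, which agrees with 1 − 0 + 1 = 2.
(K is a triangulation of the 2-sphere S^2.)

H_0 = Z,  H_1 = 0,  H_2 = Z.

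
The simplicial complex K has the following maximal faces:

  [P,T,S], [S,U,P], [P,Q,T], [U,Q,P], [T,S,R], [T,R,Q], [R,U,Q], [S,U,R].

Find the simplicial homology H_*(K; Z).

Take the total order P < Q < R < S < T < U on the vertex set. Then K (dimension 2) consists of the simplices:

  0-simplices (6): P, Q, R, S, T, U
  1-simplices (12): PQ, PS, PT, PU, QR, QT, QU, RS, RT, RU, ST, SU
  2-simplices (8): PQT, PQU, PST, PSU, QRT, QRU, RST, RSU

giving chain groups C_0 ≅ Z^6, C_1 ≅ Z^12, C_2 ≅ Z^8.

∂_1: C_1 → C_0 sends each edge [p,q] (with p < q) to q − p.
The 6×12 boundary matrix has rank 5 and Smith normal form diag(1,1,1,1,1).

The boundary map ∂_2: C_2 → C_1 maps a triangle to the signed sum of its edges. For instance
  ∂PQU = QU − PU + PQ,
  ∂PQT = QT − PT + PQ.
As a 12×8 matrix over Z this has rank 7, with invariant factors (1,1,1,1,1,1,1).

Computing H_k = (kernel of ∂_k) / (image of ∂_{k+1}):

  H_0: rank C_0 − rank ∂_1 = 6 − 5 = 1, and the invariant factors of ∂_1 are all 1, so H_0 = Z.
  H_1: rank ker ∂_1 − rank ∂_2 = (12 − 5) − 7 = 0, and the invariant factors of ∂_2 are all 1, so H_1 = 0.
  H_2: rank ker ∂_2 − rank ∂_3 = (8 − 7) − 0 = 1, and there is no ∂_3, so H_2 = Z.

As a check, the Euler characteristic is 6 − 12 + 8 = 2, which agrees with 1 − 0 + 1 = 2.

H_0 = Z,  H_1 = 0,  H_2 = Z.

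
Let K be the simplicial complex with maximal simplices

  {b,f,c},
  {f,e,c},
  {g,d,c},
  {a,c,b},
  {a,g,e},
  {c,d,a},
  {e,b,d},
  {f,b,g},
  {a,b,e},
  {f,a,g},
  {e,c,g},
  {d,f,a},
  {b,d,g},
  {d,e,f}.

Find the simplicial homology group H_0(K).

H_0 = Z.

Order the vertices as a < b < c < d < e < f < g. Listing each simplex with vertices in this order, K has dimension 2 with simplices:

  0-simplices (7): a, b, c, d, e, f, g
  1-simplices (21): ab, ac, ad, ae, af, ag, bc, bd, be, bf, bg, cd, ce, cf, cg, de, df, dg, ef, eg, fg
  2-simplices (14): abc, abe, acd, adf, aeg, afg, bcf, bde, bdg, bfg, cdg, cef, ceg, def

Hence C_0 ≅ Z^7, C_1 ≅ Z^21, C_2 ≅ Z^14.

Boundary ∂_1: C_1 → C_0 is given by ∂[p,q] = [q] − [p]. For instance
  ∂fg = g − f.
The resulting 7×21 matrix has rank 6, and its Smith normal form has invariant factors (1,1,1,1,1,1).

∂_2: C_2 → C_1 acts by ∂[p,q,r] = [q,r] − [p,r] + [p,q]. For instance
  ∂abc = bc − ac + ab,
  ∂acd = cd − ad + ac.
As a 21×14 matrix over Z this has rank 13, with invariant factors (1,1,1,1,1,1,1,1,1,1,1,1,1).

From H_k ≅ ker(∂_k) / im(∂_{k+1}) we obtain:

  H_0: rank C_0 − rank ∂_1 = 7 − 6 = 1, and the invariant factors of ∂_1 are all 1, so H_0 ≅ Z.

(K is a triangulation of the torus T^2.)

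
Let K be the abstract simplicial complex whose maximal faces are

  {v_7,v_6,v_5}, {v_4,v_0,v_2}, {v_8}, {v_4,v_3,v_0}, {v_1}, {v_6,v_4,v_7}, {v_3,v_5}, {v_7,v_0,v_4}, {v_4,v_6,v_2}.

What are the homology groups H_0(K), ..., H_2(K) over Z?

Fix the vertex order v_0 < v_1 < v_2 < v_3 < v_4 < v_5 < v_6 < v_7 < v_8 and write every simplex with vertices in increasing order. Then dim K = 2 and the simplices of K are:

  0-simplices (9): [v_0], [v_1], [v_2], [v_3], [v_4], [v_5], [v_6], [v_7], [v_8]
  1-simplices (13): [v_0,v_2], [v_0,v_3], [v_0,v_4], [v_0,v_7], [v_2,v_4], [v_2,v_6], [v_3,v_4], [v_3,v_5], [v_4,v_6], [v_4,v_7], [v_5,v_6], [v_5,v_7], [v_6,v_7]
  2-simplices (6): [v_0,v_2,v_4], [v_0,v_3,v_4], [v_0,v_4,v_7], [v_2,v_4,v_6], [v_4,v_6,v_7], [v_5,v_6,v_7]

so the chain groups are C_0 ≅ Z^9, C_1 ≅ Z^13, C_2 ≅ Z^6.

Boundary ∂_1: C_1 → C_0 is given by ∂[p,q] = [q] − [p].
As a 9×13 matrix over Z this has rank 6, with invariant factors (1,1,1,1,1,1).

The boundary map ∂_2: C_2 → C_1 maps a triangle to the signed sum of its edges. For instance
  ∂[v_5,v_6,v_7] = [v_6,v_7] − [v_5,v_7] + [v_5,v_6],
  ∂[v_0,v_4,v_7] = [v_4,v_7] − [v_0,v_7] + [v_0,v_4].
This gives a 13×6 integer matrix of rank 6; reducing to Smith normal form yields diagonal entries (1,1,1,1,1,1).

Computing H_k = (kernel of ∂_k) / (image of ∂_{k+1}):

  H_0: rank C_0 − rank ∂_1 = 9 − 6 = 3, and the invariant factors of ∂_1 are all 1, so H_0 ≅ Z^3.
  H_1: rank ker ∂_1 − rank ∂_2 = (13 − 6) − 6 = 1, and the invariant factors of ∂_2 are all 1, so H_1 ≅ Z.
  H_2: rank ker ∂_2 − rank ∂_3 = (6 − 6) − 0 = 0, and there is no ∂_3, so H_2 ≅ 0.

H_0 ≅ Z^3,  H_1 ≅ Z,  H_2 = 0.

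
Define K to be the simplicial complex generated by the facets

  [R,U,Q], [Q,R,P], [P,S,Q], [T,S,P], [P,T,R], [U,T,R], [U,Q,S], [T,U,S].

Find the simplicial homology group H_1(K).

H_1 = 0.

Take the total order P < Q < R < S < T < U on the vertex set. Then K (dimension 2) consists of the simplices:

  0-simplices (6): P, Q, R, S, T, U
  1-simplices (12): PQ, PR, PS, PT, QR, QS, QU, RT, RU, ST, SU, TU
  2-simplices (8): PQR, PQS, PRT, PST, QRU, QSU, RTU, STU

Hence C_0 ≅ Z^6, C_1 ≅ Z^12, C_2 ≅ Z^8.

Boundary ∂_1: C_1 → C_0 maps an edge to its endpoints' difference, ∂[p,q] = q − p. For instance
  ∂SU = U − S.
The 6×12 boundary matrix has rank 5 and Smith normal form diag(1,1,1,1,1).

∂_2: C_2 → C_1 acts by ∂[p,q,r] = [q,r] − [p,r] + [p,q]. For instance
  ∂PRT = RT − PT + PR,
  ∂QSU = SU − QU + QS.
The 12×8 boundary matrix has rank 7 and Smith normal form diag(1,1,1,1,1,1,1).

From H_k ≅ ker(∂_k) / im(∂_{k+1}) we obtain:

  H_1: rank ker ∂_1 − rank ∂_2 = (12 − 5) − 7 = 0, and the invariant factors of ∂_2 are all 1, so H_1 ≅ 0.

(K is a triangulation of the 2-sphere S^2.)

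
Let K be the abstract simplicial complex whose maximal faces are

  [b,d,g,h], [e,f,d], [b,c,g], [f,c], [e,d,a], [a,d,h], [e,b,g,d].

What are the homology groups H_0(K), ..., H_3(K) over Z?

Take the total order a < b < c < d < e < f < g < h on the vertex set. Then K (dimension 3) consists of the simplices:

  0-simplices (8): a, b, c, d, e, f, g, h
  1-simplices (17): ad, ae, ah, bc, bd, be, bg, bh, cf, cg, de, df, dg, dh, ef, eg, gh
  2-simplices (11): ade, adh, bcg, bde, bdg, bdh, beg, bgh, def, deg, dgh
  3-simplices (2): bdeg, bdgh

so the chain groups are C_0 ≅ Z^8, C_1 ≅ Z^17, C_2 ≅ Z^11, C_3 ≅ Z^2.

The boundary map ∂_1: C_1 → C_0 is given by ∂[p,q] = [q] − [p]. For instance
  ∂de = e − d.
As a 8×17 matrix over Z this has rank 7, with invariant factors (1,1,1,1,1,1,1).

∂_2: C_2 → C_1 maps a triangle to the signed sum of its edges. For instance
  ∂deg = eg − dg + de,
  ∂dgh = gh − dh + dg.
The resulting 17×11 matrix has rank 9, and its Smith normal form has invariant factors (1,1,1,1,1,1,1,1,1).

Boundary ∂_3: C_3 → C_2 sends each 3-simplex σ to the alternating sum Σ_i (−1)^i (σ with its i-th vertex removed). For instance
  ∂bdeg = deg − beg + bdg − bde,
  ∂bdgh = dgh − bgh + bdh − bdg.
As a 11×2 matrix over Z this has rank 2, with invariant factors (1,1).

Reading off H_k = ker ∂_k / im ∂_{k+1}:

  H_0: rank C_0 − rank ∂_1 = 8 − 7 = 1, and the invariant factors of ∂_1 are all 1, so H_0 = Z.
  H_1: rank ker ∂_1 − rank ∂_2 = (17 − 7) − 9 = 1, and the invariant factors of ∂_2 are all 1, so H_1 = Z.
  H_2: rank ker ∂_2 − rank ∂_3 = (11 − 9) − 2 = 0, and the invariant factors of ∂_3 are all 1, so H_2 = 0.
  H_3: rank ker ∂_3 − rank ∂_4 = (2 − 2) − 0 = 0, and there is no ∂_4, so H_3 = 0.

H_0 ≅ Z,  H_1 ≅ Z,  H_2 = 0,  H_3 = 0.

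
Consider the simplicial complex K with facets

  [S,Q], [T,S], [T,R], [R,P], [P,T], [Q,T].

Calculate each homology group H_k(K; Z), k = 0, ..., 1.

Fix the vertex order P < Q < R < S < T and write every simplex with vertices in increasing order. Then dim K = 1 and the simplices of K are:

  0-simplices (5): P, Q, R, S, T
  1-simplices (6): PR, PT, QS, QT, RT, ST

so the chain groups are C_0 ≅ Z^5, C_1 ≅ Z^6.

Boundary ∂_1: C_1 → C_0 is given by ∂[p,q] = [q] − [p].
The resulting 5×6 matrix has rank 4, and its Smith normal form has invariant factors (1,1,1,1).

Now H_k = ker ∂_k / im ∂_{k+1}, so:

  H_0: rank C_0 − rank ∂_1 = 5 − 4 = 1, and the invariant factors of ∂_1 are all 1, so H_0 = Z.
  H_1: rank ker ∂_1 − rank ∂_2 = (6 − 4) − 0 = 2, and there is no ∂_2, so H_1 = Z^2.

As a check, the Euler characteristic is 5 − 6 = -1, which agrees with 1 − 2 = -1.

H_0 = Z,  H_1 = Z^2.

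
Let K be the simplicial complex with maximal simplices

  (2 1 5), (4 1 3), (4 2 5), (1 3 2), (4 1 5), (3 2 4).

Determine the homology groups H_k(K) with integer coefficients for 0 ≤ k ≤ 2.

H_0 ≅ Z,  H_1 = 0,  H_2 ≅ Z.

We work with the vertex ordering 1 < 2 < 3 < 4 < 5. The simplices of K, each written with vertices in increasing order, are:

  0-simplices (5): [1], [2], [3], [4], [5]
  1-simplices (9): [1,2], [1,3], [1,4], [1,5], [2,3], [2,4], [2,5], [3,4], [4,5]
  2-simplices (6): [1,2,3], [1,2,5], [1,3,4], [1,4,5], [2,3,4], [2,4,5]

Hence C_0 ≅ Z^5, C_1 ≅ Z^9, C_2 ≅ Z^6.

Boundary ∂_1: C_1 → C_0 sends each edge [p,q] (with p < q) to q − p.
The resulting 5×9 matrix has rank 4, and its Smith normal form has invariant factors (1,1,1,1).

The boundary map ∂_2: C_2 → C_1 maps a triangle to the signed sum of its edges. For instance
  ∂[2,3,4] = [3,4] − [2,4] + [2,3],
  ∂[2,4,5] = [4,5] − [2,5] + [2,4].
This gives a 9×6 integer matrix of rank 5; reducing to Smith normal form yields diagonal entries (1,1,1,1,1).

Reading off H_k = ker ∂_k / im ∂_{k+1}:

  H_0: rank C_0 − rank ∂_1 = 5 − 4 = 1, and the invariant factors of ∂_1 are all 1, so H_0 = Z.
  H_1: rank ker ∂_1 − rank ∂_2 = (9 − 4) − 5 = 0, and the invariant factors of ∂_2 are all 1, so H_1 = 0.
  H_2: rank ker ∂_2 − rank ∂_3 = (6 − 5) − 0 = 1, and there is no ∂_3, so H_2 = Z.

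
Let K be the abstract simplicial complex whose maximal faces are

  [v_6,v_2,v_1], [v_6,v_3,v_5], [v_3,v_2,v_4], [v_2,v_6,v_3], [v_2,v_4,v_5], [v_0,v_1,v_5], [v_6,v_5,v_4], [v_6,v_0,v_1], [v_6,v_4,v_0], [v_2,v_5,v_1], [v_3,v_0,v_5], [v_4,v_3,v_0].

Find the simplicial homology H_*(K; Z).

H_0 ≅ Z,  H_1 ≅ Z/2,  H_2 = 0.

Take the total order v_0 < v_1 < v_2 < v_3 < v_4 < v_5 < v_6 on the vertex set. Then K (dimension 2) consists of the simplices:

  0-simplices (7): [v_0], [v_1], [v_2], [v_3], [v_4], [v_5], [v_6]
  1-simplices (18): (18 of them)
  2-simplices (12): (12 of them)

so the chain groups are C_0 ≅ Z^7, C_1 ≅ Z^18, C_2 ≅ Z^12.

Boundary ∂_1: C_1 → C_0 is given by ∂[p,q] = [q] − [p].
The resulting 7×18 matrix has rank 6, and its Smith normal form has invariant factors (1,1,1,1,1,1).

The boundary map ∂_2: C_2 → C_1 sends each 2-simplex [p,q,r] to [q,r] − [p,r] + [p,q]. For instance
  ∂[v_2,v_3,v_6] = [v_3,v_6] − [v_2,v_6] + [v_2,v_3],
  ∂[v_4,v_5,v_6] = [v_5,v_6] − [v_4,v_6] + [v_4,v_5].
This gives a 18×12 integer matrix of rank 12; reducing to Smith normal form yields diagonal entries (1,1,1,1,1,1,1,1,1,1,1,2).

Reading off H_k = ker ∂_k / im ∂_{k+1}:

  H_0: rank C_0 − rank ∂_1 = 7 − 6 = 1, and the invariant factors of ∂_1 are all 1, so H_0 = Z.
  H_1: rank ker ∂_1 − rank ∂_2 = (18 − 6) − 12 = 0, and ∂_2 has invariant factor 2 > 1, so H_1 = Z/2.
  H_2: rank ker ∂_2 − rank ∂_3 = (12 − 12) − 0 = 0, and there is no ∂_3, so H_2 = 0.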